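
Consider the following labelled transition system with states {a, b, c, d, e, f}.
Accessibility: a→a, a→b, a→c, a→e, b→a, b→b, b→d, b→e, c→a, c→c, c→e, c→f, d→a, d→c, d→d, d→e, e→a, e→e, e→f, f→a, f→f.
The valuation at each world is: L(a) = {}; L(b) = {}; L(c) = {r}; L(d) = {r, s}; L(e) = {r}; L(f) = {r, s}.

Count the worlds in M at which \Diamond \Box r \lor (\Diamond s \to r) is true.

Let φ = \Diamond \Box r \lor (\Diamond s \to r). Evaluate φ at each world:
  a (successors {a, b, c, e}): φ is true.
  b (successors {a, b, d, e}): φ is false.
  c (successors {a, c, e, f}): φ is true.
  d (successors {a, c, d, e}): φ is true.
  e (successors {a, e, f}): φ is true.
  f (successors {a, f}): φ is true.
For instance, at a:
  At a: \Diamond \Box r is false, \Diamond s \to r is true, so \Diamond \Box r \lor (\Diamond s \to r) is true.
    At a: \Diamond \Box r requires \Box r at some successor in {a, b, c, e}.
      At a: \Box r is false.
      At b: \Box r is false.
      At c: \Box r is false.
      At e: \Box r is false.
    So \Diamond \Box r is false at a.
    At a: \Diamond s is false, r is false, so \Diamond s \to r is true.
      At a: \Diamond s requires s at some successor in {a, b, c, e}.
        At a: s is false.
        At b: s is false.
        At c: s is false.
        At e: s is false.
      So \Diamond s is false at a.
Satisfying worlds: {a, c, d, e, f}

5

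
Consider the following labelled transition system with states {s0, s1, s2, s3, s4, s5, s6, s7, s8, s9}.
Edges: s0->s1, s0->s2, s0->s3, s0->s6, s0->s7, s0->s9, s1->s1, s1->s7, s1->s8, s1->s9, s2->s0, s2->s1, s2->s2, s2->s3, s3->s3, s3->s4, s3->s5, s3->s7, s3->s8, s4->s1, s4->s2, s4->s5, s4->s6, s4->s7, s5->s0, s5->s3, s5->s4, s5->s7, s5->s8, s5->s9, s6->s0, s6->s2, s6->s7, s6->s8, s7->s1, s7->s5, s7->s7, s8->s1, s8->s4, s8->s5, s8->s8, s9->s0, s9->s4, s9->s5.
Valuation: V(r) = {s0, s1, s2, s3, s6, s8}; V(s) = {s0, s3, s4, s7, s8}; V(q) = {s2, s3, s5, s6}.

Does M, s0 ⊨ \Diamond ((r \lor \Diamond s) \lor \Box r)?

Yes

At s0: \Diamond ((r \lor \Diamond s) \lor \Box r) requires (r \lor \Diamond s) \lor \Box r at some successor in {s1, s2, s3, s6, s7, s9}.
  (r \lor \Diamond s) \lor \Box r holds at s1, so \Diamond ((r \lor \Diamond s) \lor \Box r) is true at s0.
    At s1: r \lor \Diamond s is true, \Box r is false, so (r \lor \Diamond s) \lor \Box r is true.
      At s1: r is true, \Diamond s is true, so r \lor \Diamond s is true.
      At s1: \Box r requires r at every successor {s1, s7, s8, s9}.
        r fails at s7, so \Box r is false at s1.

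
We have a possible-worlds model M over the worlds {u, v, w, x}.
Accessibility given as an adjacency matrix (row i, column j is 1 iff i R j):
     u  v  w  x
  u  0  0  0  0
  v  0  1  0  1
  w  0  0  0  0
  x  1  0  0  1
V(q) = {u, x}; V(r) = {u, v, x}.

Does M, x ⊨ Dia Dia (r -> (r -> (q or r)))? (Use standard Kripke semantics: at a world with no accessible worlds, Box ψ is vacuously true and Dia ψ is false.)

Yes

At x: Dia Dia (r -> (r -> (q or r))) requires Dia (r -> (r -> (q or r))) at some successor in {u, x}.
  Dia (r -> (r -> (q or r))) holds at x, so Dia Dia (r -> (r -> (q or r))) is true at x.
    At x: Dia (r -> (r -> (q or r))) requires r -> (r -> (q or r)) at some successor in {u, x}.
      r -> (r -> (q or r)) holds at u, so Dia (r -> (r -> (q or r))) is true at x.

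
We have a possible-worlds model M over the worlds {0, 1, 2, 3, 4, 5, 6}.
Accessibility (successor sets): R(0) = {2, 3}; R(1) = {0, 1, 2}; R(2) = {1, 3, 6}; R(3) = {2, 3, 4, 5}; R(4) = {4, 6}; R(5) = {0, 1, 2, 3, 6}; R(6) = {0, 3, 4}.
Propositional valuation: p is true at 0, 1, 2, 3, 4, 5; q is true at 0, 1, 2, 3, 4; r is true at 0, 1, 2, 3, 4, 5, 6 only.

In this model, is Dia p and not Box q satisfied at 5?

At 5: Dia p is true, not Box q is true, so Dia p and not Box q is true.
  At 5: Dia p requires p at some successor in {0, 1, 2, 3, 6}.
    p holds at 0, so Dia p is true at 5.
  At 5: Box q is false, so not Box q is true.
    At 5: Box q requires q at every successor {0, 1, 2, 3, 6}.
      q fails at 6, so Box q is false at 5.

Yes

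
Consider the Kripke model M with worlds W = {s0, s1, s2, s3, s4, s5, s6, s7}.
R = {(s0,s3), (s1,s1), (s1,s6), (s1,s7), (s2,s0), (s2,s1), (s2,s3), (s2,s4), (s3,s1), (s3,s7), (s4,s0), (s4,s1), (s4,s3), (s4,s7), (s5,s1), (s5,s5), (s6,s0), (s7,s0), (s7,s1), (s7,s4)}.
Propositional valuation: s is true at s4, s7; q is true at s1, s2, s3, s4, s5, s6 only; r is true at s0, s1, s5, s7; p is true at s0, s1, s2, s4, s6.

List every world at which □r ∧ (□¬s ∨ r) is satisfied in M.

Let φ = □r ∧ (□¬s ∨ r). Evaluate φ at each world:
  s0 (successors {s3}): φ is false.
  s1 (successors {s1, s6, s7}): φ is false.
  s2 (successors {s0, s1, s3, s4}): φ is false.
  s3 (successors {s1, s7}): φ is false.
  s4 (successors {s0, s1, s3, s7}): φ is false.
  s5 (successors {s1, s5}): φ is true.
  s6 (successors {s0}): φ is true.
  s7 (successors {s0, s1, s4}): φ is false.
For instance, at s5:
  At s5: □r is true, □¬s ∨ r is true, so □r ∧ (□¬s ∨ r) is true.
    At s5: □r requires r at every successor {s1, s5}.
      At s1: r is true.
      At s5: r is true.
    So □r is true at s5.
    At s5: □¬s is true, r is true, so □¬s ∨ r is true.
      At s5: □¬s requires ¬s at every successor {s1, s5}.
        At s1: ¬s is true.
        At s5: ¬s is true.
      So □¬s is true at s5.
Satisfying worlds: {s5, s6}

s5, s6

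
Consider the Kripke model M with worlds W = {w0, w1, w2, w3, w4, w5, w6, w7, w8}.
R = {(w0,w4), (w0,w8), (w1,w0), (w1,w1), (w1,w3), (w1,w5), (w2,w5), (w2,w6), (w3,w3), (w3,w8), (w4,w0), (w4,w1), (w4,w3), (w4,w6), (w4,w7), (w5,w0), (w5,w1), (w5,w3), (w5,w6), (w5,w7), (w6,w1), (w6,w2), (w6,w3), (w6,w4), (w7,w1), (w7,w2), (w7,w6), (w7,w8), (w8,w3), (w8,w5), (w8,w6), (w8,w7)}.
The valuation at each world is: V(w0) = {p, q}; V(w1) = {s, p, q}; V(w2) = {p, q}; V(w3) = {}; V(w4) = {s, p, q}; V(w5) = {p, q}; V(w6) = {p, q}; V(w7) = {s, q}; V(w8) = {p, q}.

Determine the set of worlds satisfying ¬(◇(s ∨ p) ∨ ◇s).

Recall that ◇ψ holds at a world iff ψ holds at some accessible world.
Let φ = ¬(◇(s ∨ p) ∨ ◇s). Evaluate φ at each world:
  w0 (successors {w4, w8}): φ is false.
  w1 (successors {w0, w1, w3, w5}): φ is false.
  w2 (successors {w5, w6}): φ is false.
  w3 (successors {w3, w8}): φ is false.
  w4 (successors {w0, w1, w3, w6, w7}): φ is false.
  w5 (successors {w0, w1, w3, w6, w7}): φ is false.
  w6 (successors {w1, w2, w3, w4}): φ is false.
  w7 (successors {w1, w2, w6, w8}): φ is false.
  w8 (successors {w3, w5, w6, w7}): φ is false.
For instance, at w1:
  At w1: ◇(s ∨ p) ∨ ◇s is true, so ¬(◇(s ∨ p) ∨ ◇s) is false.
    At w1: ◇(s ∨ p) is true, ◇s is true, so ◇(s ∨ p) ∨ ◇s is true.
      At w1: ◇(s ∨ p) requires s ∨ p at some successor in {w0, w1, w3, w5}.
        s ∨ p holds at w0, so ◇(s ∨ p) is true at w1.
      At w1: ◇s requires s at some successor in {w0, w1, w3, w5}.
        s holds at w1, so ◇s is true at w1.
Satisfying worlds: none.

none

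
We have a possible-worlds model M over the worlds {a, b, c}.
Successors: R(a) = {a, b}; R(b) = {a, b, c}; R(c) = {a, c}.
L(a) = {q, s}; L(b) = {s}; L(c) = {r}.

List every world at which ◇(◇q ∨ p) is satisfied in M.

a, b, c

Let φ = ◇(◇q ∨ p). Evaluate φ at each world:
  a (successors {a, b}): φ is true.
  b (successors {a, b, c}): φ is true.
  c (successors {a, c}): φ is true.
For instance, at b:
  At b: ◇(◇q ∨ p) requires ◇q ∨ p at some successor in {a, b, c}.
    ◇q ∨ p holds at a, so ◇(◇q ∨ p) is true at b.
      At a: ◇q is true, p is false, so ◇q ∨ p is true.
Satisfying worlds: {a, b, c}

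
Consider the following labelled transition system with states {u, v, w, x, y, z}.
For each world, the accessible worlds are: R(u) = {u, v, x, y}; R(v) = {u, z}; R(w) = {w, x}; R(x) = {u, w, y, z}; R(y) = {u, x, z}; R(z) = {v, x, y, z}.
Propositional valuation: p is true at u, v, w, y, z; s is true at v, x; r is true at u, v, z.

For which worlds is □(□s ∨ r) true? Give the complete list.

Let φ = □(□s ∨ r). Evaluate φ at each world:
  u (successors {u, v, x, y}): φ is false.
  v (successors {u, z}): φ is true.
  w (successors {w, x}): φ is false.
  x (successors {u, w, y, z}): φ is false.
  y (successors {u, x, z}): φ is false.
  z (successors {v, x, y, z}): φ is false.
For instance, at v:
  At v: □(□s ∨ r) requires □s ∨ r at every successor {u, z}.
      At u: □s is false, r is true, so □s ∨ r is true.
      At z: □s is false, r is true, so □s ∨ r is true.
  So □(□s ∨ r) is true at v.
Satisfying worlds: {v}

v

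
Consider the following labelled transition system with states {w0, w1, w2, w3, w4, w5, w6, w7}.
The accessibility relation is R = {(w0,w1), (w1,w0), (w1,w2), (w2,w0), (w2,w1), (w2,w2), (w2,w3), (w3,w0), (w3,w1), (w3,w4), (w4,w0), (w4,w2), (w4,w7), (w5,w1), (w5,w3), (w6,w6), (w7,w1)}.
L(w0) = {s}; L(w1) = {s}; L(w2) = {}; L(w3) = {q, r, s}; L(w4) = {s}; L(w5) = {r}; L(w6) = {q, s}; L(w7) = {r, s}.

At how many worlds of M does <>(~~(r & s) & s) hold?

Let φ = <>(~~(r & s) & s). Evaluate φ at each world:
  w0 (successors {w1}): φ is false.
  w1 (successors {w0, w2}): φ is false.
  w2 (successors {w0, w1, w2, w3}): φ is true.
  w3 (successors {w0, w1, w4}): φ is false.
  w4 (successors {w0, w2, w7}): φ is true.
  w5 (successors {w1, w3}): φ is true.
  w6 (successors {w6}): φ is false.
  w7 (successors {w1}): φ is false.
For instance, at w2:
  At w2: <>(~~(r & s) & s) requires ~~(r & s) & s at some successor in {w0, w1, w2, w3}.
    ~~(r & s) & s holds at w3, so <>(~~(r & s) & s) is true at w2.
Satisfying worlds: {w2, w4, w5}

3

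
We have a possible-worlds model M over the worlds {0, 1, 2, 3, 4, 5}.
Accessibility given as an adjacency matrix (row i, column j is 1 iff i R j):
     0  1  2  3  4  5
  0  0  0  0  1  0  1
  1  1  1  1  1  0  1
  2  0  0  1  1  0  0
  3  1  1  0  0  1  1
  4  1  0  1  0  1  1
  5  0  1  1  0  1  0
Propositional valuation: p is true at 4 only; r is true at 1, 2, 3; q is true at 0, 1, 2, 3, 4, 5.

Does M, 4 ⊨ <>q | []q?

Yes

At 4: <>q is true, []q is true, so <>q | []q is true.
  At 4: <>q requires q at some successor in {0, 2, 4, 5}.
    q holds at 0, so <>q is true at 4.
  At 4: []q requires q at every successor {0, 2, 4, 5}.
    At 0: q is true.
    At 2: q is true.
    At 4: q is true.
    At 5: q is true.
  So []q is true at 4.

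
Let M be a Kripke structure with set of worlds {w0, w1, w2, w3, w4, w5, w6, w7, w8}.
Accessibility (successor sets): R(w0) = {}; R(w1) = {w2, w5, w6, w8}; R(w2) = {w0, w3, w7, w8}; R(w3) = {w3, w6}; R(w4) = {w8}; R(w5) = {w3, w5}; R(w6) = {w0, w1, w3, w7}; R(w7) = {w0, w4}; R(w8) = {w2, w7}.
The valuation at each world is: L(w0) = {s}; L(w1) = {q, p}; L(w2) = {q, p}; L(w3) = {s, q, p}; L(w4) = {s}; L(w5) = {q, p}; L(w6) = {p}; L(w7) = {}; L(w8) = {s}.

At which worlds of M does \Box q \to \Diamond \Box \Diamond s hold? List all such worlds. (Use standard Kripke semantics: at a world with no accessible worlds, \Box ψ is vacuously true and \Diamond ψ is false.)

w1, w2, w3, w4, w5, w6, w7, w8

Recall that \Box ψ holds at a world iff ψ holds at every accessible world, and \Diamond ψ holds iff ψ holds at some accessible world.
Let φ = \Box q \to \Diamond \Box \Diamond s. Evaluate φ at each world:
  w0 (successors ∅): φ is false.
  w1 (successors {w2, w5, w6, w8}): φ is true.
  w2 (successors {w0, w3, w7, w8}): φ is true.
  w3 (successors {w3, w6}): φ is true.
  w4 (successors {w8}): φ is true.
  w5 (successors {w3, w5}): φ is true.
  w6 (successors {w0, w1, w3, w7}): φ is true.
  w7 (successors {w0, w4}): φ is true.
  w8 (successors {w2, w7}): φ is true.
For instance, at w3:
  At w3: \Box q is false, \Diamond \Box \Diamond s is true, so \Box q \to \Diamond \Box \Diamond s is true.
    At w3: \Box q requires q at every successor {w3, w6}.
      q fails at w6, so \Box q is false at w3.
    At w3: \Diamond \Box \Diamond s requires \Box \Diamond s at some successor in {w3, w6}.
      \Box \Diamond s holds at w3, so \Diamond \Box \Diamond s is true at w3.
Satisfying worlds: {w1, w2, w3, w4, w5, w6, w7, w8}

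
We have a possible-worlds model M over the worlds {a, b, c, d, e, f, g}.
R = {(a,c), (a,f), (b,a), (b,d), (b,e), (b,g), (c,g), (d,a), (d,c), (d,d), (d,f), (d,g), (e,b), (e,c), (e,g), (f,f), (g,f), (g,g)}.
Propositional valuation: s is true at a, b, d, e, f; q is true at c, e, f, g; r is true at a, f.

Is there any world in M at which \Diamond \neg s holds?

Recall that \Diamond ψ holds at a world iff ψ holds at some accessible world.
Let φ = \Diamond \neg s. Evaluate φ at each world:
  a (successors {c, f}): φ is true.
  b (successors {a, d, e, g}): φ is true.
  c (successors {g}): φ is true.
  d (successors {a, c, d, f, g}): φ is true.
  e (successors {b, c, g}): φ is true.
  f (successors {f}): φ is false.
  g (successors {f, g}): φ is true.
Detail at a (witness):
  At a: \Diamond \neg s requires \neg s at some successor in {c, f}.
    \neg s holds at c, so \Diamond \neg s is true at a.

Yes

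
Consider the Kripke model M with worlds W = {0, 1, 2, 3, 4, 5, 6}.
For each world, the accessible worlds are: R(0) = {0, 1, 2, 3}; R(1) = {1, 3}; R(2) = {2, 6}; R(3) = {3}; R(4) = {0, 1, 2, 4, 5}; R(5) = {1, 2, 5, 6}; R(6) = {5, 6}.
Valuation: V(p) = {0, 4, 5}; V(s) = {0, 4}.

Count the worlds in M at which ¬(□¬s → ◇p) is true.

3

Recall that □ψ holds at a world iff ψ holds at every accessible world, and ◇ψ holds iff ψ holds at some accessible world.
Let φ = ¬(□¬s → ◇p). Evaluate φ at each world:
  0 (successors {0, 1, 2, 3}): φ is false.
  1 (successors {1, 3}): φ is true.
  2 (successors {2, 6}): φ is true.
  3 (successors {3}): φ is true.
  4 (successors {0, 1, 2, 4, 5}): φ is false.
  5 (successors {1, 2, 5, 6}): φ is false.
  6 (successors {5, 6}): φ is false.
For instance, at 4:
  At 4: □¬s → ◇p is true, so ¬(□¬s → ◇p) is false.
    At 4: □¬s is false, ◇p is true, so □¬s → ◇p is true.
      At 4: □¬s requires ¬s at every successor {0, 1, 2, 4, 5}.
        ¬s fails at 0, so □¬s is false at 4.
      At 4: ◇p requires p at some successor in {0, 1, 2, 4, 5}.
        p holds at 0, so ◇p is true at 4.
Satisfying worlds: {1, 2, 3}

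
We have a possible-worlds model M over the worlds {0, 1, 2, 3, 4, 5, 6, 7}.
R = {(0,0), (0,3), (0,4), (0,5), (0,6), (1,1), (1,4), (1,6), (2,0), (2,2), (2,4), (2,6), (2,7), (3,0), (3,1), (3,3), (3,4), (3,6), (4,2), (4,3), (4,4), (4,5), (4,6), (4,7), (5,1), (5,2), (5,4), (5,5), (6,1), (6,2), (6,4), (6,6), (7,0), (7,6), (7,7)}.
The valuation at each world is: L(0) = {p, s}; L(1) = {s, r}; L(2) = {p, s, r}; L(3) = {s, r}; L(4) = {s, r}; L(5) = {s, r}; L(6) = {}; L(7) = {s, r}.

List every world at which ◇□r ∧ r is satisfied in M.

Let φ = ◇□r ∧ r. Evaluate φ at each world:
  0 (successors {0, 3, 4, 5, 6}): φ is false.
  1 (successors {1, 4, 6}): φ is false.
  2 (successors {0, 2, 4, 6, 7}): φ is false.
  3 (successors {0, 1, 3, 4, 6}): φ is false.
  4 (successors {2, 3, 4, 5, 6, 7}): φ is true.
  5 (successors {1, 2, 4, 5}): φ is true.
  6 (successors {1, 2, 4, 6}): φ is false.
  7 (successors {0, 6, 7}): φ is false.
For instance, at 5:
  At 5: ◇□r is true, r is true, so ◇□r ∧ r is true.
    At 5: ◇□r requires □r at some successor in {1, 2, 4, 5}.
      □r holds at 5, so ◇□r is true at 5.
Satisfying worlds: {4, 5}

4, 5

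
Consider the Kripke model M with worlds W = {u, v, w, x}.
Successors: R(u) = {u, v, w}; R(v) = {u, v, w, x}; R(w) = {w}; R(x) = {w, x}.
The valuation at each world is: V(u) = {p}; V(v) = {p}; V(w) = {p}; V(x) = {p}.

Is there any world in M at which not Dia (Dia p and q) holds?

Yes

Let φ = not Dia (Dia p and q). Evaluate φ at each world:
  u (successors {u, v, w}): φ is true.
  v (successors {u, v, w, x}): φ is true.
  w (successors {w}): φ is true.
  x (successors {w, x}): φ is true.
Detail at u (witness):
  At u: Dia (Dia p and q) is false, so not Dia (Dia p and q) is true.
    At u: Dia (Dia p and q) requires Dia p and q at some successor in {u, v, w}.
      At u: Dia p and q is false.
      At v: Dia p and q is false.
      At w: Dia p and q is false.
    So Dia (Dia p and q) is false at u.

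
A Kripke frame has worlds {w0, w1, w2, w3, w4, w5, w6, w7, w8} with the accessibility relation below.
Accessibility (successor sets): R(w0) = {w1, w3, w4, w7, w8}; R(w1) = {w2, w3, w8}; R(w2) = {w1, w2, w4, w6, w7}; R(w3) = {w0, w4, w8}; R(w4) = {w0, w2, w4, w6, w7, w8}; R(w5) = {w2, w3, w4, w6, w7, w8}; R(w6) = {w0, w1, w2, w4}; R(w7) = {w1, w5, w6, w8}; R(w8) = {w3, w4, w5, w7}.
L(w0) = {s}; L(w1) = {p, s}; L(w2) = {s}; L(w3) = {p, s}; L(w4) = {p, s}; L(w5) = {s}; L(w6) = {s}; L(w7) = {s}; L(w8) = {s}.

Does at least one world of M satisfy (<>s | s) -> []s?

Let φ = (<>s | s) -> []s. Evaluate φ at each world:
  w0 (successors {w1, w3, w4, w7, w8}): φ is true.
  w1 (successors {w2, w3, w8}): φ is true.
  w2 (successors {w1, w2, w4, w6, w7}): φ is true.
  w3 (successors {w0, w4, w8}): φ is true.
  w4 (successors {w0, w2, w4, w6, w7, w8}): φ is true.
  w5 (successors {w2, w3, w4, w6, w7, w8}): φ is true.
  w6 (successors {w0, w1, w2, w4}): φ is true.
  w7 (successors {w1, w5, w6, w8}): φ is true.
  w8 (successors {w3, w4, w5, w7}): φ is true.
Detail at w0 (witness):
  At w0: <>s | s is true, []s is true, so (<>s | s) -> []s is true.
    At w0: <>s is true, s is true, so <>s | s is true.
      At w0: <>s requires s at some successor in {w1, w3, w4, w7, w8}.
        s holds at w1, so <>s is true at w0.
    At w0: []s requires s at every successor {w1, w3, w4, w7, w8}.
      At w1: s is true.
      At w3: s is true.
      At w4: s is true.
      At w7: s is true.
      At w8: s is true.
    So []s is true at w0.

Yes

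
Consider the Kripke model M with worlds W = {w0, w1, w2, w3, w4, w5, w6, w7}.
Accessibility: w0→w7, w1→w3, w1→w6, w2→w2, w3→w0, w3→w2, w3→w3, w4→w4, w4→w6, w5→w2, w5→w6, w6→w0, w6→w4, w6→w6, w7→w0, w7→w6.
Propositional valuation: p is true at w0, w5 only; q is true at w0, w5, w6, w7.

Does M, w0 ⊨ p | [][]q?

Yes

At w0: p is true, [][]q is true, so p | [][]q is true.
  At w0: [][]q requires []q at every successor {w7}.
      At w7: []q requires q at every successor {w0, w6}.
        At w0: q is true.
        At w6: q is true.
      So []q is true at w7.
  So [][]q is true at w0.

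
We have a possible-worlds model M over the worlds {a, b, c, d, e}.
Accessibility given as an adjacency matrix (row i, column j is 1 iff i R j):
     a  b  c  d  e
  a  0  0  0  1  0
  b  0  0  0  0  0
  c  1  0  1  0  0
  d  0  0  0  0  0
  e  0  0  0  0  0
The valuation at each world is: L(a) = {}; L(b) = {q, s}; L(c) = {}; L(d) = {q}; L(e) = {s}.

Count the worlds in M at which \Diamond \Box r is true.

1

Let φ = \Diamond \Box r. Evaluate φ at each world:
  a (successors {d}): φ is true.
  b (successors ∅): φ is false.
  c (successors {a, c}): φ is false.
  d (successors ∅): φ is false.
  e (successors ∅): φ is false.
For instance, at c:
  At c: \Diamond \Box r requires \Box r at some successor in {a, c}.
    At a: \Box r is false.
    At c: \Box r is false.
  So \Diamond \Box r is false at c.
Satisfying worlds: {a}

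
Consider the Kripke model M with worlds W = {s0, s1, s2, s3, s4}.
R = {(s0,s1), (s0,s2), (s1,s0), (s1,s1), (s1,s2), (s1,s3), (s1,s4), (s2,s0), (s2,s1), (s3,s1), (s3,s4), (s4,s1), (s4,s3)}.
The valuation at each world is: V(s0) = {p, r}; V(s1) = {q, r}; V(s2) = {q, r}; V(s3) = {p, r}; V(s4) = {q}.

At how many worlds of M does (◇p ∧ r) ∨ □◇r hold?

Recall that □ψ holds at a world iff ψ holds at every accessible world, and ◇ψ holds iff ψ holds at some accessible world.
Let φ = (◇p ∧ r) ∨ □◇r. Evaluate φ at each world:
  s0 (successors {s1, s2}): φ is true.
  s1 (successors {s0, s1, s2, s3, s4}): φ is true.
  s2 (successors {s0, s1}): φ is true.
  s3 (successors {s1, s4}): φ is true.
  s4 (successors {s1, s3}): φ is true.
For instance, at s3:
  At s3: ◇p ∧ r is false, □◇r is true, so (◇p ∧ r) ∨ □◇r is true.
    At s3: ◇p is false, r is true, so ◇p ∧ r is false.
      At s3: ◇p requires p at some successor in {s1, s4}.
        At s1: p is false.
        At s4: p is false.
      So ◇p is false at s3.
    At s3: □◇r requires ◇r at every successor {s1, s4}.
      At s1: ◇r is true.
      At s4: ◇r is true.
    So □◇r is true at s3.
Satisfying worlds: {s0, s1, s2, s3, s4}

5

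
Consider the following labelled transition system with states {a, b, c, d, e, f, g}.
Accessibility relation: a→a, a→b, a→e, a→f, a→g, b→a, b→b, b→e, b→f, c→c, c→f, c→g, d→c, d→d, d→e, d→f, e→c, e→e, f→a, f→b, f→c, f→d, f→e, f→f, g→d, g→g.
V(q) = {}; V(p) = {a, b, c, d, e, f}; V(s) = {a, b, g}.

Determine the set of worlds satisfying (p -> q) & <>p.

g

Let φ = (p -> q) & <>p. Evaluate φ at each world:
  a (successors {a, b, e, f, g}): φ is false.
  b (successors {a, b, e, f}): φ is false.
  c (successors {c, f, g}): φ is false.
  d (successors {c, d, e, f}): φ is false.
  e (successors {c, e}): φ is false.
  f (successors {a, b, c, d, e, f}): φ is false.
  g (successors {d, g}): φ is true.
For instance, at e:
  At e: p -> q is false, <>p is true, so (p -> q) & <>p is false.
    At e: <>p requires p at some successor in {c, e}.
      p holds at c, so <>p is true at e.
Satisfying worlds: {g}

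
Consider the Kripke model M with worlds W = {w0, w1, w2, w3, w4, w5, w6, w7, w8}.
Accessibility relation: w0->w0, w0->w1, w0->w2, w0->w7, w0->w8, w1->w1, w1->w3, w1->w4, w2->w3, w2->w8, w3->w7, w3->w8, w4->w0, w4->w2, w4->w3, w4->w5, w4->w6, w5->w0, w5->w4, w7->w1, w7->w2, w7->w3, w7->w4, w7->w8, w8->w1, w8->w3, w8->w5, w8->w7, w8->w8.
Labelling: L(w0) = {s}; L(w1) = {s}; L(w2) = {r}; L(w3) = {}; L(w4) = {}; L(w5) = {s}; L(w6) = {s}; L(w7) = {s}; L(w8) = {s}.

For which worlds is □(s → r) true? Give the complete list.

Recall that □ψ holds at a world iff ψ holds at every accessible world, and ◇ψ holds iff ψ holds at some accessible world.
Let φ = □(s → r). Evaluate φ at each world:
  w0 (successors {w0, w1, w2, w7, w8}): φ is false.
  w1 (successors {w1, w3, w4}): φ is false.
  w2 (successors {w3, w8}): φ is false.
  w3 (successors {w7, w8}): φ is false.
  w4 (successors {w0, w2, w3, w5, w6}): φ is false.
  w5 (successors {w0, w4}): φ is false.
  w6 (successors ∅): φ is true.
  w7 (successors {w1, w2, w3, w4, w8}): φ is false.
  w8 (successors {w1, w3, w5, w7, w8}): φ is false.
For instance, at w4:
  At w4: □(s → r) requires s → r at every successor {w0, w2, w3, w5, w6}.
    s → r fails at w0, so □(s → r) is false at w4.
Satisfying worlds: {w6}

w6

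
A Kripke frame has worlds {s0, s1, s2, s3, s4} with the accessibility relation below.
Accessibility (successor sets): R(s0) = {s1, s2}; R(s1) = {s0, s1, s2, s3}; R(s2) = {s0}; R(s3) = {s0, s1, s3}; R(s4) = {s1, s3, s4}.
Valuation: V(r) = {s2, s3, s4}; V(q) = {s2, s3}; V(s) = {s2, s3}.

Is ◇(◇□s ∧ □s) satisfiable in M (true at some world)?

No

Let φ = ◇(◇□s ∧ □s). Evaluate φ at each world:
  s0 (successors {s1, s2}): φ is false.
  s1 (successors {s0, s1, s2, s3}): φ is false.
  s2 (successors {s0}): φ is false.
  s3 (successors {s0, s1, s3}): φ is false.
  s4 (successors {s1, s3, s4}): φ is false.
For instance, at s3:
  At s3: ◇(◇□s ∧ □s) requires ◇□s ∧ □s at some successor in {s0, s1, s3}.
    At s0: ◇□s ∧ □s is false.
    At s1: ◇□s ∧ □s is false.
    At s3: ◇□s ∧ □s is false.
  So ◇(◇□s ∧ □s) is false at s3.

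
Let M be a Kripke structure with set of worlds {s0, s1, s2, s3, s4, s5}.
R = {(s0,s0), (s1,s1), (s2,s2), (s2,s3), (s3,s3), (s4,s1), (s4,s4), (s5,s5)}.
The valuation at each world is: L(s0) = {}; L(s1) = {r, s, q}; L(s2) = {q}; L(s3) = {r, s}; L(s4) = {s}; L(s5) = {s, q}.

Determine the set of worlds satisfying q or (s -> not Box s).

s0, s1, s2, s5

Let φ = q or (s -> not Box s). Evaluate φ at each world:
  s0 (successors {s0}): φ is true.
  s1 (successors {s1}): φ is true.
  s2 (successors {s2, s3}): φ is true.
  s3 (successors {s3}): φ is false.
  s4 (successors {s1, s4}): φ is false.
  s5 (successors {s5}): φ is true.
For instance, at s0:
  At s0: q is false, s -> not Box s is true, so q or (s -> not Box s) is true.
    At s0: s is false, not Box s is true, so s -> not Box s is true.
      At s0: Box s is false, so not Box s is true.
Satisfying worlds: {s0, s1, s2, s5}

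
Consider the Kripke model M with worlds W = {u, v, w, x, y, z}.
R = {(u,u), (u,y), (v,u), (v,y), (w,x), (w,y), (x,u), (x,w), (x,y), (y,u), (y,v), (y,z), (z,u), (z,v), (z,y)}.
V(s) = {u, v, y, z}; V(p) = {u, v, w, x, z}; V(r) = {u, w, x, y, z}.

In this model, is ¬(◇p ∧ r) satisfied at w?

At w: ◇p ∧ r is true, so ¬(◇p ∧ r) is false.
  At w: ◇p is true, r is true, so ◇p ∧ r is true.
    At w: ◇p requires p at some successor in {x, y}.
      p holds at x, so ◇p is true at w.

No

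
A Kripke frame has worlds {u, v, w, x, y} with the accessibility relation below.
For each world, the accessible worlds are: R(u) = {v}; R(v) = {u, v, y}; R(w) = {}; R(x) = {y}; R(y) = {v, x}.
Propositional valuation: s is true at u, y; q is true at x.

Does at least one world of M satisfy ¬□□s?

Yes

Let φ = ¬□□s. Evaluate φ at each world:
  u (successors {v}): φ is true.
  v (successors {u, v, y}): φ is true.
  w (successors ∅): φ is false.
  x (successors {y}): φ is true.
  y (successors {v, x}): φ is true.
Detail at u (witness):
  At u: □□s is false, so ¬□□s is true.
    At u: □□s requires □s at every successor {v}.
      □s fails at v, so □□s is false at u.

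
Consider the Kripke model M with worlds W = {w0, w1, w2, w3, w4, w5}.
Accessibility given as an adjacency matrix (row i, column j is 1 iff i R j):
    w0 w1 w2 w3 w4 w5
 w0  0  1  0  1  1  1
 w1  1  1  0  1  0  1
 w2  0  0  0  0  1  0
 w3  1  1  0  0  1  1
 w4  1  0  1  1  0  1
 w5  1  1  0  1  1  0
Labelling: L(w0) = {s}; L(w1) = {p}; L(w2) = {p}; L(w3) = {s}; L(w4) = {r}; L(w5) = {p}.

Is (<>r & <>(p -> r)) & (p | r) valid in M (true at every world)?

Let φ = (<>r & <>(p -> r)) & (p | r). Evaluate φ at each world:
  w0 (successors {w1, w3, w4, w5}): φ is false.
  w1 (successors {w0, w1, w3, w5}): φ is false.
  w2 (successors {w4}): φ is true.
  w3 (successors {w0, w1, w4, w5}): φ is false.
  w4 (successors {w0, w2, w3, w5}): φ is false.
  w5 (successors {w0, w1, w3, w4}): φ is true.
Detail at w0 (counterexample):
  At w0: <>r & <>(p -> r) is true, p | r is false, so (<>r & <>(p -> r)) & (p | r) is false.
    At w0: <>r is true, <>(p -> r) is true, so <>r & <>(p -> r) is true.
      At w0: <>r requires r at some successor in {w1, w3, w4, w5}.
        r holds at w4, so <>r is true at w0.
      At w0: <>(p -> r) requires p -> r at some successor in {w1, w3, w4, w5}.
        p -> r holds at w3, so <>(p -> r) is true at w0.

No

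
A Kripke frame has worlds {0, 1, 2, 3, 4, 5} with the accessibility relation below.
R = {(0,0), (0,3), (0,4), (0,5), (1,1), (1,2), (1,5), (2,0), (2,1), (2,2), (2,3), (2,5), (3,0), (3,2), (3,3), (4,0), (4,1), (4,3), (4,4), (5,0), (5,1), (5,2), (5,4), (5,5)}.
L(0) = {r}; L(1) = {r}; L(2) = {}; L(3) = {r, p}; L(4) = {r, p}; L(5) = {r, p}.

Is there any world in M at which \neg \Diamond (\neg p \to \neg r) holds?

Let φ = \neg \Diamond (\neg p \to \neg r). Evaluate φ at each world:
  0 (successors {0, 3, 4, 5}): φ is false.
  1 (successors {1, 2, 5}): φ is false.
  2 (successors {0, 1, 2, 3, 5}): φ is false.
  3 (successors {0, 2, 3}): φ is false.
  4 (successors {0, 1, 3, 4}): φ is false.
  5 (successors {0, 1, 2, 4, 5}): φ is false.
For instance, at 1:
  At 1: \Diamond (\neg p \to \neg r) is true, so \neg \Diamond (\neg p \to \neg r) is false.
    At 1: \Diamond (\neg p \to \neg r) requires \neg p \to \neg r at some successor in {1, 2, 5}.
      \neg p \to \neg r holds at 2, so \Diamond (\neg p \to \neg r) is true at 1.

No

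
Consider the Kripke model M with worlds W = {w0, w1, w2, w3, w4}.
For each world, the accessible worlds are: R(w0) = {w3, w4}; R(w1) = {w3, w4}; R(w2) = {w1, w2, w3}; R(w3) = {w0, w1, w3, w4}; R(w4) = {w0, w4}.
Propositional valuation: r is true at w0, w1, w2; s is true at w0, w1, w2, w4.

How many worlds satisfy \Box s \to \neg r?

Let φ = \Box s \to \neg r. Evaluate φ at each world:
  w0 (successors {w3, w4}): φ is true.
  w1 (successors {w3, w4}): φ is true.
  w2 (successors {w1, w2, w3}): φ is true.
  w3 (successors {w0, w1, w3, w4}): φ is true.
  w4 (successors {w0, w4}): φ is true.
For instance, at w4:
  At w4: \Box s is true, \neg r is true, so \Box s \to \neg r is true.
    At w4: \Box s requires s at every successor {w0, w4}.
      At w0: s is true.
      At w4: s is true.
    So \Box s is true at w4.
Satisfying worlds: {w0, w1, w2, w3, w4}

5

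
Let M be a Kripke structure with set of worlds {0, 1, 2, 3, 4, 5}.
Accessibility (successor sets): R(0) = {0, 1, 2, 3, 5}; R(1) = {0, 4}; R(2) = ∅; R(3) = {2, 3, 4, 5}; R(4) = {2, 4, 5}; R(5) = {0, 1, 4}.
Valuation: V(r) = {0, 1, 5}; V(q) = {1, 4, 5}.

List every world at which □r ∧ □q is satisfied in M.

2

Let φ = □r ∧ □q. Evaluate φ at each world:
  0 (successors {0, 1, 2, 3, 5}): φ is false.
  1 (successors {0, 4}): φ is false.
  2 (successors ∅): φ is true.
  3 (successors {2, 3, 4, 5}): φ is false.
  4 (successors {2, 4, 5}): φ is false.
  5 (successors {0, 1, 4}): φ is false.
For instance, at 5:
  At 5: □r is false, □q is false, so □r ∧ □q is false.
    At 5: □r requires r at every successor {0, 1, 4}.
      r fails at 4, so □r is false at 5.
    At 5: □q requires q at every successor {0, 1, 4}.
      q fails at 0, so □q is false at 5.
Satisfying worlds: {2}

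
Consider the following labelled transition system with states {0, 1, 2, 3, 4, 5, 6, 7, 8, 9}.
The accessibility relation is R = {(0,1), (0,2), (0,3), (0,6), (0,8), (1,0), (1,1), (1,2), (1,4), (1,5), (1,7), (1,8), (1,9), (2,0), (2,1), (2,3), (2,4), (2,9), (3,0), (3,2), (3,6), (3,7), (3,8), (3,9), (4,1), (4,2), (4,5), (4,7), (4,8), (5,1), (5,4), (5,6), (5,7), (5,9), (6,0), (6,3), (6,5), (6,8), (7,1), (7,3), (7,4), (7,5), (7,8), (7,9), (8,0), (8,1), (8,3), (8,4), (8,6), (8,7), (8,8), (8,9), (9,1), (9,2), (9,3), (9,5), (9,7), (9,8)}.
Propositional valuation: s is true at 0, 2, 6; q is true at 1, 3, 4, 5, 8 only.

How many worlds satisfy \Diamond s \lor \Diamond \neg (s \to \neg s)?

9

Let φ = \Diamond s \lor \Diamond \neg (s \to \neg s). Evaluate φ at each world:
  0 (successors {1, 2, 3, 6, 8}): φ is true.
  1 (successors {0, 1, 2, 4, 5, 7, 8, 9}): φ is true.
  2 (successors {0, 1, 3, 4, 9}): φ is true.
  3 (successors {0, 2, 6, 7, 8, 9}): φ is true.
  4 (successors {1, 2, 5, 7, 8}): φ is true.
  5 (successors {1, 4, 6, 7, 9}): φ is true.
  6 (successors {0, 3, 5, 8}): φ is true.
  7 (successors {1, 3, 4, 5, 8, 9}): φ is false.
  8 (successors {0, 1, 3, 4, 6, 7, 8, 9}): φ is true.
  9 (successors {1, 2, 3, 5, 7, 8}): φ is true.
For instance, at 0:
  At 0: \Diamond s is true, \Diamond \neg (s \to \neg s) is true, so \Diamond s \lor \Diamond \neg (s \to \neg s) is true.
    At 0: \Diamond s requires s at some successor in {1, 2, 3, 6, 8}.
      s holds at 2, so \Diamond s is true at 0.
    At 0: \Diamond \neg (s \to \neg s) requires \neg (s \to \neg s) at some successor in {1, 2, 3, 6, 8}.
      \neg (s \to \neg s) holds at 2, so \Diamond \neg (s \to \neg s) is true at 0.
Satisfying worlds: {0, 1, 2, 3, 4, 5, 6, 8, 9}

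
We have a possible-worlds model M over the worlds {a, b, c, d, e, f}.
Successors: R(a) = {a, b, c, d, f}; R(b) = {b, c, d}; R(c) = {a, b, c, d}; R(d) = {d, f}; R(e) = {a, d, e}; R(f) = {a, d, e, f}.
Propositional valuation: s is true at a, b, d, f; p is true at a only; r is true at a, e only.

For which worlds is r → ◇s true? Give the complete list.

a, b, c, d, e, f

Recall that ◇ψ holds at a world iff ψ holds at some accessible world.
Let φ = r → ◇s. Evaluate φ at each world:
  a (successors {a, b, c, d, f}): φ is true.
  b (successors {b, c, d}): φ is true.
  c (successors {a, b, c, d}): φ is true.
  d (successors {d, f}): φ is true.
  e (successors {a, d, e}): φ is true.
  f (successors {a, d, e, f}): φ is true.
For instance, at d:
  At d: r is false, ◇s is true, so r → ◇s is true.
    At d: ◇s requires s at some successor in {d, f}.
      s holds at d, so ◇s is true at d.
Satisfying worlds: {a, b, c, d, e, f}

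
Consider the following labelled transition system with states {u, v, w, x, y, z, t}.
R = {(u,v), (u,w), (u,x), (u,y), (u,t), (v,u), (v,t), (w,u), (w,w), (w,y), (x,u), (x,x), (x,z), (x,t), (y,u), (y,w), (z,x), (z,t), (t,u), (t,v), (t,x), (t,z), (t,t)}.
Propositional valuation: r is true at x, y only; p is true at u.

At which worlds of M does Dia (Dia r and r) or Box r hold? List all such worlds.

u, x, z, t

Let φ = Dia (Dia r and r) or Box r. Evaluate φ at each world:
  u (successors {v, w, x, y, t}): φ is true.
  v (successors {u, t}): φ is false.
  w (successors {u, w, y}): φ is false.
  x (successors {u, x, z, t}): φ is true.
  y (successors {u, w}): φ is false.
  z (successors {x, t}): φ is true.
  t (successors {u, v, x, z, t}): φ is true.
For instance, at t:
  At t: Dia (Dia r and r) is true, Box r is false, so Dia (Dia r and r) or Box r is true.
    At t: Dia (Dia r and r) requires Dia r and r at some successor in {u, v, x, z, t}.
      Dia r and r holds at x, so Dia (Dia r and r) is true at t.
    At t: Box r requires r at every successor {u, v, x, z, t}.
      r fails at u, so Box r is false at t.
Satisfying worlds: {u, x, z, t}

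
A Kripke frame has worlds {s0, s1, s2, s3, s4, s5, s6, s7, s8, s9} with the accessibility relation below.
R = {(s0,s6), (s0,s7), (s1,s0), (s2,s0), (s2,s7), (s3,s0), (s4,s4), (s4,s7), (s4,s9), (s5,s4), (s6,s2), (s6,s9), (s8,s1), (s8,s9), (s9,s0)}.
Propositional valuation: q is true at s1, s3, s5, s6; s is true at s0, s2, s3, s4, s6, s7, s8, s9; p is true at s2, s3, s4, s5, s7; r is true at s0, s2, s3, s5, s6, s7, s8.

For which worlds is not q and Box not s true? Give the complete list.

Let φ = not q and Box not s. Evaluate φ at each world:
  s0 (successors {s6, s7}): φ is false.
  s1 (successors {s0}): φ is false.
  s2 (successors {s0, s7}): φ is false.
  s3 (successors {s0}): φ is false.
  s4 (successors {s4, s7, s9}): φ is false.
  s5 (successors {s4}): φ is false.
  s6 (successors {s2, s9}): φ is false.
  s7 (successors ∅): φ is true.
  s8 (successors {s1, s9}): φ is false.
  s9 (successors {s0}): φ is false.
For instance, at s3:
  At s3: not q is false, Box not s is false, so not q and Box not s is false.
    At s3: Box not s requires not s at every successor {s0}.
      not s fails at s0, so Box not s is false at s3.
Satisfying worlds: {s7}

s7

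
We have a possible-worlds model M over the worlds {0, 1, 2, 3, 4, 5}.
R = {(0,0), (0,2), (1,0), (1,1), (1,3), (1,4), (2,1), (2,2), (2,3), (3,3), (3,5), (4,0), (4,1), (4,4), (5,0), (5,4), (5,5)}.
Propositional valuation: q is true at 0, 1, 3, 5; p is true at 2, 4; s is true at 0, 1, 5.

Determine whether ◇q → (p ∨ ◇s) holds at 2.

At 2: ◇q is true, p ∨ ◇s is true, so ◇q → (p ∨ ◇s) is true.
  At 2: ◇q requires q at some successor in {1, 2, 3}.
    q holds at 1, so ◇q is true at 2.
  At 2: p is true, ◇s is true, so p ∨ ◇s is true.
    At 2: ◇s requires s at some successor in {1, 2, 3}.
      s holds at 1, so ◇s is true at 2.

Yes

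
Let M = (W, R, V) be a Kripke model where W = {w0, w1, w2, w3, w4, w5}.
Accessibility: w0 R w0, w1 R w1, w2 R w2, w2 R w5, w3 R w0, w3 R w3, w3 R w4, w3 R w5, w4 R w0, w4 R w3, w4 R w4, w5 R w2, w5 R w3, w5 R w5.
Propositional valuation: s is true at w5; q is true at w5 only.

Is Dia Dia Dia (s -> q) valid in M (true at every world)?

Recall that Dia ψ holds at a world iff ψ holds at some accessible world.
Let φ = Dia Dia Dia (s -> q). Evaluate φ at each world:
  w0 (successors {w0}): φ is true.
  w1 (successors {w1}): φ is true.
  w2 (successors {w2, w5}): φ is true.
  w3 (successors {w0, w3, w4, w5}): φ is true.
  w4 (successors {w0, w3, w4}): φ is true.
  w5 (successors {w2, w3, w5}): φ is true.
For instance, at w5:
  At w5: Dia Dia Dia (s -> q) requires Dia Dia (s -> q) at some successor in {w2, w3, w5}.
    Dia Dia (s -> q) holds at w2, so Dia Dia Dia (s -> q) is true at w5.
      At w2: Dia Dia (s -> q) requires Dia (s -> q) at some successor in {w2, w5}.
        Dia (s -> q) holds at w2, so Dia Dia (s -> q) is true at w2.

Yes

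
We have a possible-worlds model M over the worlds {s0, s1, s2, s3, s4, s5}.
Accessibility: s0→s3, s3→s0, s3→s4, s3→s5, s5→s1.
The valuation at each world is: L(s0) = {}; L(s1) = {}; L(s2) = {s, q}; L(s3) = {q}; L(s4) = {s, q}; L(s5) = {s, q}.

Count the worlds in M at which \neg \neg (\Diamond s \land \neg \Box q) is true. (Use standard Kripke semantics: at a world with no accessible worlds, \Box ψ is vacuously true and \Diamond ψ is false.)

1

Let φ = \neg \neg (\Diamond s \land \neg \Box q). Evaluate φ at each world:
  s0 (successors {s3}): φ is false.
  s1 (successors ∅): φ is false.
  s2 (successors ∅): φ is false.
  s3 (successors {s0, s4, s5}): φ is true.
  s4 (successors ∅): φ is false.
  s5 (successors {s1}): φ is false.
For instance, at s0:
  At s0: \neg (\Diamond s \land \neg \Box q) is true, so \neg \neg (\Diamond s \land \neg \Box q) is false.
    At s0: \Diamond s \land \neg \Box q is false, so \neg (\Diamond s \land \neg \Box q) is true.
      At s0: \Diamond s is false, \neg \Box q is false, so \Diamond s \land \neg \Box q is false.
Satisfying worlds: {s3}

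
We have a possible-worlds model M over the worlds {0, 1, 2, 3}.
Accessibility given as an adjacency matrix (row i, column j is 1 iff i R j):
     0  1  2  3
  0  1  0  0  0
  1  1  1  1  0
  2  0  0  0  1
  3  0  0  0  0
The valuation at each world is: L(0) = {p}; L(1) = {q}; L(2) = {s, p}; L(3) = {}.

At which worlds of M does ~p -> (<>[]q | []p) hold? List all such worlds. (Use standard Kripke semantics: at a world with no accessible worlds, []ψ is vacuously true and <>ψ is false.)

0, 2, 3

Recall that []ψ holds at a world iff ψ holds at every accessible world, and <>ψ holds iff ψ holds at some accessible world.
Let φ = ~p -> (<>[]q | []p). Evaluate φ at each world:
  0 (successors {0}): φ is true.
  1 (successors {0, 1, 2}): φ is false.
  2 (successors {3}): φ is true.
  3 (successors ∅): φ is true.
For instance, at 1:
  At 1: ~p is true, <>[]q | []p is false, so ~p -> (<>[]q | []p) is false.
    At 1: <>[]q is false, []p is false, so <>[]q | []p is false.
      At 1: <>[]q requires []q at some successor in {0, 1, 2}.
        At 0: []q is false.
        At 1: []q is false.
        At 2: []q is false.
      So <>[]q is false at 1.
      At 1: []p requires p at every successor {0, 1, 2}.
        p fails at 1, so []p is false at 1.
Satisfying worlds: {0, 2, 3}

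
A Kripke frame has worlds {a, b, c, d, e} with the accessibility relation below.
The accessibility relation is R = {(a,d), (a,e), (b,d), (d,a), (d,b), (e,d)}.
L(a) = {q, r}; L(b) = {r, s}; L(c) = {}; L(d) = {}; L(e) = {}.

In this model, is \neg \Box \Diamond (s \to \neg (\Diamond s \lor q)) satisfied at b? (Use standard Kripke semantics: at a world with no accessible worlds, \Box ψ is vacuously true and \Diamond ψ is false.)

No

Recall that \Box ψ holds at a world iff ψ holds at every accessible world, and \Diamond ψ holds iff ψ holds at some accessible world.
At b: \Box \Diamond (s \to \neg (\Diamond s \lor q)) is true, so \neg \Box \Diamond (s \to \neg (\Diamond s \lor q)) is false.
  At b: \Box \Diamond (s \to \neg (\Diamond s \lor q)) requires \Diamond (s \to \neg (\Diamond s \lor q)) at every successor {d}.
      At d: \Diamond (s \to \neg (\Diamond s \lor q)) requires s \to \neg (\Diamond s \lor q) at some successor in {a, b}.
        s \to \neg (\Diamond s \lor q) holds at a, so \Diamond (s \to \neg (\Diamond s \lor q)) is true at d.
  So \Box \Diamond (s \to \neg (\Diamond s \lor q)) is true at b.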